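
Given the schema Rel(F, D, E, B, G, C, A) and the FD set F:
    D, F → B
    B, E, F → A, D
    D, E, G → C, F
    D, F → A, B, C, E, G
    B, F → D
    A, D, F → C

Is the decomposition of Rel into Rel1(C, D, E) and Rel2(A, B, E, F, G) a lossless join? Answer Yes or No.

Common attributes: {E}; their closure is {E}.
Rel1 ⊄ {E} and Rel2 ⊄ {E}, so the split is lossy.

No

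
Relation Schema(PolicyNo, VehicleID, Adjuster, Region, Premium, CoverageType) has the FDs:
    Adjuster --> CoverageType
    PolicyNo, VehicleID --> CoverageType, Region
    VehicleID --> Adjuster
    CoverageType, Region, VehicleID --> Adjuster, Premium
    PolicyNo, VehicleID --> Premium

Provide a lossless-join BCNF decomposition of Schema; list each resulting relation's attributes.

Candidate key of the original relation: {PolicyNo, VehicleID}.
In {Adjuster, CoverageType, PolicyNo, Premium, Region, VehicleID}, {Adjuster} is not a superkey ({Adjuster}⁺ restricted to this set is {Adjuster, CoverageType}), so split on Adjuster --> CoverageType into {Adjuster, CoverageType} and {Adjuster, PolicyNo, Premium, Region, VehicleID}.
{Adjuster, CoverageType} is in BCNF.
In {Adjuster, PolicyNo, Premium, Region, VehicleID}, {VehicleID} is not a superkey ({VehicleID}⁺ restricted to this set is {Adjuster, VehicleID}), so split on VehicleID --> Adjuster into {Adjuster, VehicleID} and {PolicyNo, Premium, Region, VehicleID}.
{Adjuster, VehicleID} is in BCNF.
In {PolicyNo, Premium, Region, VehicleID}, {Region, VehicleID} is not a superkey ({Region, VehicleID}⁺ restricted to this set is {Premium, Region, VehicleID}), so split on Region, VehicleID --> Premium into {Premium, Region, VehicleID} and {PolicyNo, Region, VehicleID}.
{Premium, Region, VehicleID} is in BCNF.
{PolicyNo, Region, VehicleID} is in BCNF.

{Adjuster, CoverageType}; {Adjuster, VehicleID}; {PolicyNo, Region, VehicleID}; {Premium, Region, VehicleID}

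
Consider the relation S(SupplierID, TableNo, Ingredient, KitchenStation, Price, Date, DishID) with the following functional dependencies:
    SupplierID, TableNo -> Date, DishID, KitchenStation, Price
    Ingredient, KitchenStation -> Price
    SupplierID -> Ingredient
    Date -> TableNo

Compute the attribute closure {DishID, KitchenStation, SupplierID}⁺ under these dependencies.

Start with {DishID, KitchenStation, SupplierID}.
SupplierID -> Ingredient applies; add {Ingredient} → now {DishID, Ingredient, KitchenStation, SupplierID}.
Ingredient, KitchenStation -> Price applies; add {Price} → now {DishID, Ingredient, KitchenStation, Price, SupplierID}.
No further FD applies.

{DishID, Ingredient, KitchenStation, Price, SupplierID}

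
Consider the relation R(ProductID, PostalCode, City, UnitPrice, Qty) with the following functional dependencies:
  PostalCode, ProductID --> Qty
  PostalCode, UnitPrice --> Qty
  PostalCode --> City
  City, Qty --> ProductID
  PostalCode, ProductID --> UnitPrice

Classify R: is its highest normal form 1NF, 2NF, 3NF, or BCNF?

Candidate keys: {PostalCode, ProductID}, {PostalCode, Qty}, {PostalCode, UnitPrice}. Prime attributes: {PostalCode, ProductID, Qty, UnitPrice}.
PostalCode --> City: {PostalCode}⁺ = {City, PostalCode}, which is not all of the attributes, so the left side is not a superkey — BCNF is violated.
Because {City} is non-prime and the left side of PostalCode --> City is not a superkey, the relation is not in 3NF.
Since {PostalCode} ⊂ {PostalCode, ProductID} and {PostalCode}⁺ ⊇ {City} with {City} non-prime, there is a partial dependency; 2NF fails.

1NF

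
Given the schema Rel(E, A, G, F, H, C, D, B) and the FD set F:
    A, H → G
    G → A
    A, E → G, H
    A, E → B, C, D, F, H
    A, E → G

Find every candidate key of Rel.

{E} never appears on the right of any FD, so every key must include it.
{A, E}⁺ = {A, B, C, D, E, F, G, H} — all of the relation — so {A, E} is a candidate key.
{E, G}⁺ = {A, B, C, D, E, F, G, H} — all of the relation — so {E, G} is a candidate key.
These are minimal and exhaustive — every other superkey contains one of them.

{A, E}, {E, G}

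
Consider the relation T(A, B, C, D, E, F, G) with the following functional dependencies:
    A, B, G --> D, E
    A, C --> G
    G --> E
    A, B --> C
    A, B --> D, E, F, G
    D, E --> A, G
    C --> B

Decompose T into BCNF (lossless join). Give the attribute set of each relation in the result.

{A, D, G}; {B, C}; {C, D, F, G}; {E, G}

Candidate keys of the original relation: {A, B}, {A, C}, {B, D, E}, {B, D, G}, {C, D, E}, {C, D, G}.
{A, B, C, D, E, F, G}: {G} determines {E, G} here but is not a superkey — split on G --> E, giving {E, G} and {A, B, C, D, F, G}.
{E, G} is in BCNF.
{A, B, C, D, F, G}: {C} determines {B, C} here but is not a superkey — split on C --> B, giving {B, C} and {A, C, D, F, G}.
{B, C} is in BCNF.
{A, C, D, F, G}: {D, G} determines {A, D, G} here but is not a superkey — split on D, G --> A, giving {A, D, G} and {C, D, F, G}.
{A, D, G} is in BCNF.
{C, D, F, G} is in BCNF.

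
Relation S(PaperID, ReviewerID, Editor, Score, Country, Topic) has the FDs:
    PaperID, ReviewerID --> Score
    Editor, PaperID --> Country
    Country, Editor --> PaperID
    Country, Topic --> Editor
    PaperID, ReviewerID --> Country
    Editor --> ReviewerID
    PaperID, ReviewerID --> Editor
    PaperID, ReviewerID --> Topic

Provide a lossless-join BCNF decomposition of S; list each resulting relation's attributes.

{Country, Editor, PaperID, Score, Topic}; {Editor, ReviewerID}

Candidate keys of the original relation: {Country, Editor}, {Country, Topic}, {Editor, PaperID}, {PaperID, ReviewerID}.
In {Country, Editor, PaperID, ReviewerID, Score, Topic}, {Editor} is not a superkey ({Editor}⁺ restricted to this set is {Editor, ReviewerID}), so split on Editor --> ReviewerID into {Editor, ReviewerID} and {Country, Editor, PaperID, Score, Topic}.
{Editor, ReviewerID} has no BCNF violation.
{Country, Editor, PaperID, Score, Topic} has no BCNF violation.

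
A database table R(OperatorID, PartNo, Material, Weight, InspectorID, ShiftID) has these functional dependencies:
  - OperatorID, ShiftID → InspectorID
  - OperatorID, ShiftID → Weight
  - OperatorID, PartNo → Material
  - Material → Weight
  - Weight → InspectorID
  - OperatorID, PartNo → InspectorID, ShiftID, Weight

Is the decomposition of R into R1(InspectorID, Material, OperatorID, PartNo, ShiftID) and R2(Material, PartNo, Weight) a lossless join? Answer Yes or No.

Common attributes: {Material, PartNo}; their closure is {InspectorID, Material, PartNo, Weight}.
Since R2 ⊆ {InspectorID, Material, PartNo, Weight}, the intersection is a superkey of R2; the decomposition is lossless.

Yes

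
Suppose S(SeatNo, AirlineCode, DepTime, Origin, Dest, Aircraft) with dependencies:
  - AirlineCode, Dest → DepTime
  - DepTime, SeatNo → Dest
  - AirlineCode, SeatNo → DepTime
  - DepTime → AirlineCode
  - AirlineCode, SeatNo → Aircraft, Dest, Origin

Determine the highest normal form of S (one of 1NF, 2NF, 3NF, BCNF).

Candidate keys: {AirlineCode, SeatNo}, {DepTime, SeatNo}. Prime attributes: {AirlineCode, DepTime, SeatNo}.
AirlineCode, Dest → DepTime: {AirlineCode, Dest}⁺ = {AirlineCode, DepTime, Dest}, which is not all of the attributes, so the left side is not a superkey — BCNF is violated.
Its right-hand attributes {DepTime} are all prime, as are those of every other non-superkey FD — the relation is in 3NF.

3NF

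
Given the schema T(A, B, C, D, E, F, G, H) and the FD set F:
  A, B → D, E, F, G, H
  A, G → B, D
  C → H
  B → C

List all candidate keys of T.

{A, B}, {A, G}

Attributes never on any right-hand side: {A} — every candidate key must contain it.
{A, B} is a candidate key since {A, B}⁺ = {A, B, C, D, E, F, G, H} covers every attribute.
{A, G} is a candidate key since {A, G}⁺ = {A, B, C, D, E, F, G, H} covers every attribute.
Any other superkey properly contains one of these, so there are no further candidate keys.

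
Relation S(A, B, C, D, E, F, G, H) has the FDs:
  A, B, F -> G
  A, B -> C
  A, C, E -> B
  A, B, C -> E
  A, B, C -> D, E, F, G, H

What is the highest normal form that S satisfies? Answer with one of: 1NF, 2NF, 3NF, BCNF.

BCNF

Candidate keys: {A, B}, {A, C, E}. Prime attributes: {A, B, C, E}.
Each dependency's left side is a superkey — BCNF holds.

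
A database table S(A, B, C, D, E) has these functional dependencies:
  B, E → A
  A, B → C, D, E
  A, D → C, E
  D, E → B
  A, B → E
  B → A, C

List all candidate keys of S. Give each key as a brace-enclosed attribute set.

{B} is a candidate key since {B}⁺ = {A, B, C, D, E} covers every attribute.
{A, D} is a candidate key since {A, D}⁺ = {A, B, C, D, E} covers every attribute.
{D, E} is a candidate key since {D, E}⁺ = {A, B, C, D, E} covers every attribute.
These are minimal and exhaustive — every other superkey contains one of them.

{A, D}, {B}, {D, E}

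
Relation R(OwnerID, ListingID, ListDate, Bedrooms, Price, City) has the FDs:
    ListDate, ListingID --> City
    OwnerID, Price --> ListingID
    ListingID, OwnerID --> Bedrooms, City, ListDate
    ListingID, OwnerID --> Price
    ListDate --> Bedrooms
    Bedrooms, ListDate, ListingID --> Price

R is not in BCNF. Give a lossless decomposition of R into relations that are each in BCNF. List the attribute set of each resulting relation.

{Bedrooms, ListDate}; {City, ListDate, ListingID, Price}; {ListDate, ListingID, OwnerID}

Candidate keys of the original relation: {ListingID, OwnerID}, {OwnerID, Price}.
In {Bedrooms, City, ListDate, ListingID, OwnerID, Price}, {ListDate, ListingID} is not a superkey ({ListDate, ListingID}⁺ restricted to this set is {Bedrooms, City, ListDate, ListingID, Price}), so split on ListDate, ListingID --> Bedrooms, City, Price into {Bedrooms, City, ListDate, ListingID, Price} and {ListDate, ListingID, OwnerID}.
In {Bedrooms, City, ListDate, ListingID, Price}, {ListDate} is not a superkey ({ListDate}⁺ restricted to this set is {Bedrooms, ListDate}), so split on ListDate --> Bedrooms into {Bedrooms, ListDate} and {City, ListDate, ListingID, Price}.
{Bedrooms, ListDate}: every determinant is a superkey — BCNF.
{City, ListDate, ListingID, Price}: every determinant is a superkey — BCNF.
{ListDate, ListingID, OwnerID}: every determinant is a superkey — BCNF.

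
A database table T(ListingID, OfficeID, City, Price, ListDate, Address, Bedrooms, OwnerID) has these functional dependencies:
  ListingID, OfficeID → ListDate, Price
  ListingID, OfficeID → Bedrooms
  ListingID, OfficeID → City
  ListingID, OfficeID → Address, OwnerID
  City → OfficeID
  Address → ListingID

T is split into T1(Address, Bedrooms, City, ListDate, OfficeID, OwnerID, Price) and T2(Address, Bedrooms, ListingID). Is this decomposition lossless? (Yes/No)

Yes

The shared attributes are {Address, Bedrooms} and {Address, Bedrooms}⁺ = {Address, Bedrooms, ListingID}.
This includes all of T2, so the common attributes are a superkey of T2 — the join is lossless.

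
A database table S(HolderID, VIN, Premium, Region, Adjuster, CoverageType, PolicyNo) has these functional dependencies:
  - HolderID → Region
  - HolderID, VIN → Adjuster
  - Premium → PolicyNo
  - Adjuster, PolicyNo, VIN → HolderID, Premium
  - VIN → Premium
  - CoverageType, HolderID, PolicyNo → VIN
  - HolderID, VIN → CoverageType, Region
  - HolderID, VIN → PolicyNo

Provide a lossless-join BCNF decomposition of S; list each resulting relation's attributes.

Candidate keys of the original relation: {Adjuster, VIN}, {CoverageType, HolderID, PolicyNo}, {CoverageType, HolderID, Premium}, {HolderID, VIN}.
{Adjuster, CoverageType, HolderID, PolicyNo, Premium, Region, VIN}: {HolderID} determines {HolderID, Region} here but is not a superkey — split on HolderID → Region, giving {HolderID, Region} and {Adjuster, CoverageType, HolderID, PolicyNo, Premium, VIN}.
{HolderID, Region}: every determinant is a superkey — BCNF.
{Adjuster, CoverageType, HolderID, PolicyNo, Premium, VIN}: {Premium} determines {PolicyNo, Premium} here but is not a superkey — split on Premium → PolicyNo, giving {PolicyNo, Premium} and {Adjuster, CoverageType, HolderID, Premium, VIN}.
{PolicyNo, Premium}: every determinant is a superkey — BCNF.
{Adjuster, CoverageType, HolderID, Premium, VIN}: {VIN} determines {Premium, VIN} here but is not a superkey — split on VIN → Premium, giving {Premium, VIN} and {Adjuster, CoverageType, HolderID, VIN}.
{Premium, VIN}: every determinant is a superkey — BCNF.
{Adjuster, CoverageType, HolderID, VIN}: every determinant is a superkey — BCNF.

{Adjuster, CoverageType, HolderID, VIN}; {HolderID, Region}; {PolicyNo, Premium}; {Premium, VIN}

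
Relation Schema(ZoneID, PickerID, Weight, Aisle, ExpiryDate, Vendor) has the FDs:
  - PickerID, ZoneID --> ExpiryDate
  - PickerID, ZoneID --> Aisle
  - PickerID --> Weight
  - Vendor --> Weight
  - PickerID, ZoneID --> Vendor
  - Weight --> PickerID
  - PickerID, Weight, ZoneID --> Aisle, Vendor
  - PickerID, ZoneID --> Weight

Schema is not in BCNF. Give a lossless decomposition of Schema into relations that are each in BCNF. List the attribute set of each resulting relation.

Candidate keys of the original relation: {PickerID, ZoneID}, {Vendor, ZoneID}, {Weight, ZoneID}.
In {Aisle, ExpiryDate, PickerID, Vendor, Weight, ZoneID}, {PickerID} is not a superkey ({PickerID}⁺ restricted to this set is {PickerID, Weight}), so split on PickerID --> Weight into {PickerID, Weight} and {Aisle, ExpiryDate, PickerID, Vendor, ZoneID}.
{PickerID, Weight} has no BCNF violation.
In {Aisle, ExpiryDate, PickerID, Vendor, ZoneID}, {Vendor} is not a superkey ({Vendor}⁺ restricted to this set is {PickerID, Vendor}), so split on Vendor --> PickerID into {PickerID, Vendor} and {Aisle, ExpiryDate, Vendor, ZoneID}.
{PickerID, Vendor} has no BCNF violation.
{Aisle, ExpiryDate, Vendor, ZoneID} has no BCNF violation.

{Aisle, ExpiryDate, Vendor, ZoneID}; {PickerID, Vendor}; {PickerID, Weight}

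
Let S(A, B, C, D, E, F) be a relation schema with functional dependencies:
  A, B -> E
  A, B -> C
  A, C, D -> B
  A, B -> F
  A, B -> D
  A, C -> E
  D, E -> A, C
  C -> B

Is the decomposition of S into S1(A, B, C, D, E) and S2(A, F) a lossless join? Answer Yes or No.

S1 ∩ S2 = {A}; its closure under F is {A}.
The closure covers neither S1 nor S2 entirely; the join is not lossless.

No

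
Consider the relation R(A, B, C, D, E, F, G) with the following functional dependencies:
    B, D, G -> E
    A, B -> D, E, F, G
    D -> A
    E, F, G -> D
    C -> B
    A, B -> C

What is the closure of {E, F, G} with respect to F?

Start with {E, F, G}.
E, F, G -> D applies; add {D} → now {D, E, F, G}.
D -> A applies; add {A} → now {A, D, E, F, G}.
No further FD applies.

{A, D, E, F, G}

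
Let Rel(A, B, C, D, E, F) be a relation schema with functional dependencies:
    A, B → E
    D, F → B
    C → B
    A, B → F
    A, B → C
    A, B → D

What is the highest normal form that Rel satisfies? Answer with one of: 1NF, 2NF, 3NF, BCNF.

Candidate keys: {A, B}, {A, C}, {A, D, F}. Prime attributes: {A, B, C, D, F}.
D, F → B breaks BCNF: {D, F}⁺ = {B, D, F}, so {D, F} is not a superkey.
Its right-hand attributes {B} are all prime, as are those of every other non-superkey FD — the relation is in 3NF.

3NF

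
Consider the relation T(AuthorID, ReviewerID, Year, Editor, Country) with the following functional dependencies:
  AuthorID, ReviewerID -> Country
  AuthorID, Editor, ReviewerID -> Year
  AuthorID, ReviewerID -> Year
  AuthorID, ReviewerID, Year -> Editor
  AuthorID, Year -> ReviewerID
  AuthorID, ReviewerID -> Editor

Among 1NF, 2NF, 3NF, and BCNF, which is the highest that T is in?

BCNF

Candidate keys: {AuthorID, ReviewerID}, {AuthorID, Year}. Prime attributes: {AuthorID, ReviewerID, Year}.
The left-hand side of every FD is a superkey, so BCNF is satisfied.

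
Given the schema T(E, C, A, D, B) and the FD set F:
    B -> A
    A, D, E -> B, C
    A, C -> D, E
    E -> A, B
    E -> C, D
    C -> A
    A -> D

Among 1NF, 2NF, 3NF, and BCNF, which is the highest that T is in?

2NF

Candidate keys: {C}, {E}. Prime attributes: {C, E}.
B -> A breaks BCNF: {B}⁺ = {A, B, D}, so {B} is not a superkey.
B -> A determines the non-prime attribute {A} from a non-superkey — 3NF is violated.
Every candidate key is a single attribute, so no partial dependency is possible; 2NF holds.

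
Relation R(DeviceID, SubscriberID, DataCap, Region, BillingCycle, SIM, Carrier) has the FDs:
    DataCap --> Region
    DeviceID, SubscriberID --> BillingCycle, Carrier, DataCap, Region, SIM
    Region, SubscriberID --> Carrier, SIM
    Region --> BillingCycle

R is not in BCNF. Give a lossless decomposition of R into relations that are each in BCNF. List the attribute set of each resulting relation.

{BillingCycle, Region}; {Carrier, DataCap, SIM, SubscriberID}; {DataCap, DeviceID, SubscriberID}; {DataCap, Region}

Candidate key of the original relation: {DeviceID, SubscriberID}.
Within {BillingCycle, Carrier, DataCap, DeviceID, Region, SIM, SubscriberID}: {DataCap}⁺ ∩ {BillingCycle, Carrier, DataCap, DeviceID, Region, SIM, SubscriberID} = {BillingCycle, DataCap, Region}, not the whole set, so DataCap --> BillingCycle, Region violates BCNF; decompose into {BillingCycle, DataCap, Region} and {Carrier, DataCap, DeviceID, SIM, SubscriberID}.
Within {BillingCycle, DataCap, Region}: {Region}⁺ ∩ {BillingCycle, DataCap, Region} = {BillingCycle, Region}, not the whole set, so Region --> BillingCycle violates BCNF; decompose into {BillingCycle, Region} and {DataCap, Region}.
{BillingCycle, Region}: every determinant is a superkey — BCNF.
{DataCap, Region}: every determinant is a superkey — BCNF.
Within {Carrier, DataCap, DeviceID, SIM, SubscriberID}: {DataCap, SubscriberID}⁺ ∩ {Carrier, DataCap, DeviceID, SIM, SubscriberID} = {Carrier, DataCap, SIM, SubscriberID}, not the whole set, so DataCap, SubscriberID --> Carrier, SIM violates BCNF; decompose into {Carrier, DataCap, SIM, SubscriberID} and {DataCap, DeviceID, SubscriberID}.
{Carrier, DataCap, SIM, SubscriberID}: every determinant is a superkey — BCNF.
{DataCap, DeviceID, SubscriberID}: every determinant is a superkey — BCNF.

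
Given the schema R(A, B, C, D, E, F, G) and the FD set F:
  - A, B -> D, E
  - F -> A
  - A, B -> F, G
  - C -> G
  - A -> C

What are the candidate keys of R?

{A, B}, {B, F}

{B} never appears on the right of any FD, so every key must include it.
Closure of {A, B} is {A, B, C, D, E, F, G}, the whole schema; {A, B} is a candidate key.
Closure of {B, F} is {A, B, C, D, E, F, G}, the whole schema; {B, F} is a candidate key.
Any other superkey properly contains one of these, so there are no further candidate keys.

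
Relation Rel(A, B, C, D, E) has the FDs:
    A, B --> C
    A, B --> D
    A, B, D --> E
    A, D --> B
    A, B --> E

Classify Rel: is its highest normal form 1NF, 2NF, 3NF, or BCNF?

Candidate keys: {A, B}, {A, D}. Prime attributes: {A, B, D}.
Every FD has a superkey on the left, so the relation is in BCNF.

BCNF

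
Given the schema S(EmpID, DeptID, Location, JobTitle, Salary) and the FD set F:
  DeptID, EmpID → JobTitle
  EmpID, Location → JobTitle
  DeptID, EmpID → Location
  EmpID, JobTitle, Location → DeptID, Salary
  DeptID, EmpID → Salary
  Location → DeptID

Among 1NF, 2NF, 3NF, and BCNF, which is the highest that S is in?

Candidate keys: {DeptID, EmpID}, {EmpID, Location}. Prime attributes: {DeptID, EmpID, Location}.
For Location → DeptID we have {Location}⁺ = {DeptID, Location}; {Location} is not a superkey, so BCNF fails.
Its right-hand attributes {DeptID} are all prime, as are those of every other non-superkey FD — the relation is in 3NF.

3NF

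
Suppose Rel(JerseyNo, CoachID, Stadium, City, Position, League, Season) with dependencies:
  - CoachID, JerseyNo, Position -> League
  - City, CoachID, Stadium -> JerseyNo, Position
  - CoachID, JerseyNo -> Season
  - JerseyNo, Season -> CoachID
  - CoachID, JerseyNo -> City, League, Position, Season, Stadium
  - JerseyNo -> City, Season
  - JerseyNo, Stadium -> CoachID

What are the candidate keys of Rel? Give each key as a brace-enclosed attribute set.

{City, CoachID, Stadium}, {JerseyNo}

{JerseyNo}⁺ = {City, CoachID, JerseyNo, League, Position, Season, Stadium}, which is every attribute, so {JerseyNo} is a candidate key.
{City, CoachID, Stadium}⁺ = {City, CoachID, JerseyNo, League, Position, Season, Stadium}, which is every attribute, so {City, CoachID, Stadium} is a candidate key.
Any other superkey properly contains one of these, so there are no further candidate keys.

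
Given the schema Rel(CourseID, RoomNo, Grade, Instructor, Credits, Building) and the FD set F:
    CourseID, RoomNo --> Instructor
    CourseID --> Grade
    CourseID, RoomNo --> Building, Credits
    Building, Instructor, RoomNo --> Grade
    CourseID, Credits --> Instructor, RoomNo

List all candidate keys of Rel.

{CourseID, Credits}, {CourseID, RoomNo}

No FD produces {CourseID}, so it must be in every candidate key.
{CourseID, Credits}⁺ = {Building, CourseID, Credits, Grade, Instructor, RoomNo} — all of the relation — so {CourseID, Credits} is a candidate key.
{CourseID, RoomNo}⁺ = {Building, CourseID, Credits, Grade, Instructor, RoomNo} — all of the relation — so {CourseID, RoomNo} is a candidate key.
These are minimal and exhaustive — every other superkey contains one of them.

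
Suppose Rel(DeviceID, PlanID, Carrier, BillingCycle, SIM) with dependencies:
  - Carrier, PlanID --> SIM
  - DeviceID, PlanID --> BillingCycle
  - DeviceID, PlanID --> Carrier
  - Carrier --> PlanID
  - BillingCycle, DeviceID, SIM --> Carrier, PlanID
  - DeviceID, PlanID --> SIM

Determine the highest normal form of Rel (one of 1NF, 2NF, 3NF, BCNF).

Candidate keys: {BillingCycle, DeviceID, SIM}, {Carrier, DeviceID}, {DeviceID, PlanID}. Prime attributes: {BillingCycle, Carrier, DeviceID, PlanID, SIM}.
Carrier, PlanID --> SIM breaks BCNF: {Carrier, PlanID}⁺ = {Carrier, PlanID, SIM}, so {Carrier, PlanID} is not a superkey.
Since {SIM} ⊆ prime attributes and every other non-superkey FD also has a prime right side, the schema is in 3NF.

3NF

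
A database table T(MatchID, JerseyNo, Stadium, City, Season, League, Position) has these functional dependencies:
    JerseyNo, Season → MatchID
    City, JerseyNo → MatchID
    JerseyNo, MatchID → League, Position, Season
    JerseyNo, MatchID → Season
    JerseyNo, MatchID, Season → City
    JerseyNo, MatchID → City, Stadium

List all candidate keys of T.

{City, JerseyNo}, {JerseyNo, MatchID}, {JerseyNo, Season}

Attributes never on any right-hand side: {JerseyNo} — every candidate key must contain it.
{City, JerseyNo}⁺ = {City, JerseyNo, League, MatchID, Position, Season, Stadium}, which is every attribute, so {City, JerseyNo} is a candidate key.
{JerseyNo, MatchID}⁺ = {City, JerseyNo, League, MatchID, Position, Season, Stadium}, which is every attribute, so {JerseyNo, MatchID} is a candidate key.
{JerseyNo, Season}⁺ = {City, JerseyNo, League, MatchID, Position, Season, Stadium}, which is every attribute, so {JerseyNo, Season} is a candidate key.
These are minimal and exhaustive — every other superkey contains one of them.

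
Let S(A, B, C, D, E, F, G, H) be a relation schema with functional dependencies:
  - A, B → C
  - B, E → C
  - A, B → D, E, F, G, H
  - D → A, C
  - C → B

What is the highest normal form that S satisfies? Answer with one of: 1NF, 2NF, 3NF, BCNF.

Candidate keys: {A, B}, {A, C}, {D}. Prime attributes: {A, B, C, D}.
B, E → C: {B, E}⁺ = {B, C, E}, which is not all of the attributes, so the left side is not a superkey — BCNF is violated.
Its right-hand attributes {C} are all prime, as are those of every other non-superkey FD — the relation is in 3NF.

3NF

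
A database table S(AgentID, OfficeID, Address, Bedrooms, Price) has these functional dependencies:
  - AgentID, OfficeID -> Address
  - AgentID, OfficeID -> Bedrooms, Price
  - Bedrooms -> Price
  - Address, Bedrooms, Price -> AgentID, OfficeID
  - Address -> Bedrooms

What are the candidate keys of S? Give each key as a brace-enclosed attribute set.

{Address} is a candidate key since {Address}⁺ = {Address, AgentID, Bedrooms, OfficeID, Price} covers every attribute.
{AgentID, OfficeID} is a candidate key since {AgentID, OfficeID}⁺ = {Address, AgentID, Bedrooms, OfficeID, Price} covers every attribute.
These are minimal and exhaustive — every other superkey contains one of them.

{Address}, {AgentID, OfficeID}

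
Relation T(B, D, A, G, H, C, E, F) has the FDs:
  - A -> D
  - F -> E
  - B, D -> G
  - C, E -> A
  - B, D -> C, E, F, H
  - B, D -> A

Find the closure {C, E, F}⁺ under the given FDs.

Start with {C, E, F}.
C, E -> A applies; add {A} → now {A, C, E, F}.
A -> D applies; add {D} → now {A, C, D, E, F}.
No further FD applies.

{A, C, D, E, F}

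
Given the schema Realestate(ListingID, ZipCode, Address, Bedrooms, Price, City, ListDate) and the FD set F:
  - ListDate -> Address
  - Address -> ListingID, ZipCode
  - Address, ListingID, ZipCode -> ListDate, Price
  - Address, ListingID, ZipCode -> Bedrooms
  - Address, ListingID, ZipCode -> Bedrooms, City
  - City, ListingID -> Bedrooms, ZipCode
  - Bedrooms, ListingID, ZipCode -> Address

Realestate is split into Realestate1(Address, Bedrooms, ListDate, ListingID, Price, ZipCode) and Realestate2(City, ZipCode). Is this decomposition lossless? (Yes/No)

No

The shared attributes are {ZipCode} and {ZipCode}⁺ = {ZipCode}.
Realestate1 ⊄ {ZipCode} and Realestate2 ⊄ {ZipCode}, so the split is lossy.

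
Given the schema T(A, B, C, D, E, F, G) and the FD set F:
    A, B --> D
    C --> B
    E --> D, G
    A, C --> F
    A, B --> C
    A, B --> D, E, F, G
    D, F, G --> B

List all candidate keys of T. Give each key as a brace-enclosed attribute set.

{A, B}, {A, C}, {A, D, F, G}, {A, E, F}

No FD produces {A}, so it must be in every candidate key.
{A, B} is a candidate key since {A, B}⁺ = {A, B, C, D, E, F, G} covers every attribute.
{A, C} is a candidate key since {A, C}⁺ = {A, B, C, D, E, F, G} covers every attribute.
{A, E, F} is a candidate key since {A, E, F}⁺ = {A, B, C, D, E, F, G} covers every attribute.
{A, D, F, G} is a candidate key since {A, D, F, G}⁺ = {A, B, C, D, E, F, G} covers every attribute.
No proper subset of any of these is a key, and no other minimal superkey exists.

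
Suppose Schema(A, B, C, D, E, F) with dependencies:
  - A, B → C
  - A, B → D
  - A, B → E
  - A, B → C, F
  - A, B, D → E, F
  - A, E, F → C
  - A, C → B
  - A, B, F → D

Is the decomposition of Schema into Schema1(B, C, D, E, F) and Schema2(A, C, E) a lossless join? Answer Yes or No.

No

Schema1 ∩ Schema2 = {C, E}; its closure under F is {C, E}.
Schema1 ⊄ {C, E} and Schema2 ⊄ {C, E}, so the split is lossy.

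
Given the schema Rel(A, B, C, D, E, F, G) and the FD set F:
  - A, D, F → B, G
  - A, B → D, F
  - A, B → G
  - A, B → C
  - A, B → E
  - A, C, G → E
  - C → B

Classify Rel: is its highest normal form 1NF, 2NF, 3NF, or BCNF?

3NF

Candidate keys: {A, B}, {A, C}, {A, D, F}. Prime attributes: {A, B, C, D, F}.
For C → B we have {C}⁺ = {B, C}; {C} is not a superkey, so BCNF fails.
Since {B} ⊆ prime attributes and every other non-superkey FD also has a prime right side, the schema is in 3NF.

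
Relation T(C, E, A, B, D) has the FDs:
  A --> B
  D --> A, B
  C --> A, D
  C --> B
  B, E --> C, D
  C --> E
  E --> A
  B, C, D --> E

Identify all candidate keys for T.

{C}⁺ = {A, B, C, D, E} — all of the relation — so {C} is a candidate key.
{E}⁺ = {A, B, C, D, E} — all of the relation — so {E} is a candidate key.
These are minimal and exhaustive — every other superkey contains one of them.

{C}, {E}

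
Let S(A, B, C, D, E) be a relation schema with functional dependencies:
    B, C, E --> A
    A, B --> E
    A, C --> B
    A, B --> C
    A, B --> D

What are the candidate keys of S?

{A, B} is a candidate key since {A, B}⁺ = {A, B, C, D, E} covers every attribute.
{A, C} is a candidate key since {A, C}⁺ = {A, B, C, D, E} covers every attribute.
{B, C, E} is a candidate key since {B, C, E}⁺ = {A, B, C, D, E} covers every attribute.
These are minimal and exhaustive — every other superkey contains one of them.

{A, B}, {A, C}, {B, C, E}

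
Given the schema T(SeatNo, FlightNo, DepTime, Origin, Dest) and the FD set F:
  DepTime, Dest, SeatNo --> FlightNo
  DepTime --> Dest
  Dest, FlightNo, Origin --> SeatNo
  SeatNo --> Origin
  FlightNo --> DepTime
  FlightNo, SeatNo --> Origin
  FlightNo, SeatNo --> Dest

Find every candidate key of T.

{DepTime, SeatNo}⁺ = {DepTime, Dest, FlightNo, Origin, SeatNo} — all of the relation — so {DepTime, SeatNo} is a candidate key.
{FlightNo, Origin}⁺ = {DepTime, Dest, FlightNo, Origin, SeatNo} — all of the relation — so {FlightNo, Origin} is a candidate key.
{FlightNo, SeatNo}⁺ = {DepTime, Dest, FlightNo, Origin, SeatNo} — all of the relation — so {FlightNo, SeatNo} is a candidate key.
Any other superkey properly contains one of these, so there are no further candidate keys.

{DepTime, SeatNo}, {FlightNo, Origin}, {FlightNo, SeatNo}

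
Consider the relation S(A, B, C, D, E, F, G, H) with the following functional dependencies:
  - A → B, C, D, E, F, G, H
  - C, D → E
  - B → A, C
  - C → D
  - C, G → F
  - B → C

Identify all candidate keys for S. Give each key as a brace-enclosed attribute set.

{A}, {B}

{A} is a candidate key since {A}⁺ = {A, B, C, D, E, F, G, H} covers every attribute.
{B} is a candidate key since {B}⁺ = {A, B, C, D, E, F, G, H} covers every attribute.
Any other superkey properly contains one of these, so there are no further candidate keys.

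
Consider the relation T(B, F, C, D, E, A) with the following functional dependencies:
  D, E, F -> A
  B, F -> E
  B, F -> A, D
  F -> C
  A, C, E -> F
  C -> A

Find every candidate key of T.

{B, C, E}, {B, F}

No FD produces {B}, so it must be in every candidate key.
{B, F} is a candidate key since {B, F}⁺ = {A, B, C, D, E, F} covers every attribute.
{B, C, E} is a candidate key since {B, C, E}⁺ = {A, B, C, D, E, F} covers every attribute.
These are minimal and exhaustive — every other superkey contains one of them.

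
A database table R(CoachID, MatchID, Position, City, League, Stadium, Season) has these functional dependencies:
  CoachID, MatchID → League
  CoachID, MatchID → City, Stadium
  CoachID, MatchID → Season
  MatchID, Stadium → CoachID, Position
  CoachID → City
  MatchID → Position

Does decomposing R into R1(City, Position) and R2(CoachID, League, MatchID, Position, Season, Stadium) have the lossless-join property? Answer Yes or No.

No

Common attributes: {Position}; their closure is {Position}.
The closure covers neither R1 nor R2 entirely; the join is not lossless.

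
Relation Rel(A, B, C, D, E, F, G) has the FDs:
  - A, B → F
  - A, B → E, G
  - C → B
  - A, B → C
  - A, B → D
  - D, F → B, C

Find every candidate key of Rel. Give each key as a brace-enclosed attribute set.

{A, B}, {A, C}, {A, D, F}

No FD produces {A}, so it must be in every candidate key.
{A, B} is a candidate key since {A, B}⁺ = {A, B, C, D, E, F, G} covers every attribute.
{A, C} is a candidate key since {A, C}⁺ = {A, B, C, D, E, F, G} covers every attribute.
{A, D, F} is a candidate key since {A, D, F}⁺ = {A, B, C, D, E, F, G} covers every attribute.
These are minimal and exhaustive — every other superkey contains one of them.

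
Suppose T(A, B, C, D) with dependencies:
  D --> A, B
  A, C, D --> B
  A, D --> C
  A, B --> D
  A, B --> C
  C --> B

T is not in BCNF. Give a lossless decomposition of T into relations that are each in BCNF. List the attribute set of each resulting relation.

Candidate keys of the original relation: {A, B}, {A, C}, {D}.
{A, B, C, D}: {C} determines {B, C} here but is not a superkey — split on C --> B, giving {B, C} and {A, C, D}.
{B, C}: every determinant is a superkey — BCNF.
{A, C, D}: every determinant is a superkey — BCNF.

{A, C, D}; {B, C}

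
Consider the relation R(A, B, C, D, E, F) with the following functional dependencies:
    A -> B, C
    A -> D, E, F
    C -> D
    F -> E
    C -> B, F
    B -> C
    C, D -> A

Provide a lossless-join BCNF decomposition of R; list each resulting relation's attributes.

Candidate keys of the original relation: {A}, {B}, {C}.
{A, B, C, D, E, F}: {F} determines {E, F} here but is not a superkey — split on F -> E, giving {E, F} and {A, B, C, D, F}.
{E, F} has no BCNF violation.
{A, B, C, D, F} has no BCNF violation.

{A, B, C, D, F}; {E, F}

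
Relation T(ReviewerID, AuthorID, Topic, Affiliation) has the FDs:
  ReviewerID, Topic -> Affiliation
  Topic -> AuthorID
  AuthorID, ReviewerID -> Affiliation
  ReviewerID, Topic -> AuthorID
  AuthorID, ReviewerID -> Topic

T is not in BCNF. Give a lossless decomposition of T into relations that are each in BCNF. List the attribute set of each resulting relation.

Candidate keys of the original relation: {AuthorID, ReviewerID}, {ReviewerID, Topic}.
{Affiliation, AuthorID, ReviewerID, Topic}: {Topic} determines {AuthorID, Topic} here but is not a superkey — split on Topic -> AuthorID, giving {AuthorID, Topic} and {Affiliation, ReviewerID, Topic}.
{AuthorID, Topic} is in BCNF.
{Affiliation, ReviewerID, Topic} is in BCNF.

{Affiliation, ReviewerID, Topic}; {AuthorID, Topic}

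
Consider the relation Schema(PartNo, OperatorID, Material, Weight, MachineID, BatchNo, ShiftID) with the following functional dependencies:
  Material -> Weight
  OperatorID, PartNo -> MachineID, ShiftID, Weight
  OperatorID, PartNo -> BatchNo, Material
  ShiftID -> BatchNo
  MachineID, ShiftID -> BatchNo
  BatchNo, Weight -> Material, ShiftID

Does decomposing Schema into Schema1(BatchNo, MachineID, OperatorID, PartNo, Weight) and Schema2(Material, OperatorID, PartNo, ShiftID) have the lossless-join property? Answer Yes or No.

Schema1 ∩ Schema2 = {OperatorID, PartNo}; its closure under F is {BatchNo, MachineID, Material, OperatorID, PartNo, ShiftID, Weight}.
This includes all of Schema1, so the common attributes are a superkey of Schema1 — the join is lossless.

Yes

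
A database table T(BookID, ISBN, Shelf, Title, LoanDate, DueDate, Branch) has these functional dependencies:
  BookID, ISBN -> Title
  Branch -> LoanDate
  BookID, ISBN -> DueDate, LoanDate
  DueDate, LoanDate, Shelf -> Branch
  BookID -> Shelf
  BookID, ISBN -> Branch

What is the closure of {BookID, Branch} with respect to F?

Start with {BookID, Branch}.
Branch -> LoanDate applies; add {LoanDate} → now {BookID, Branch, LoanDate}.
BookID -> Shelf applies; add {Shelf} → now {BookID, Branch, LoanDate, Shelf}.
No further FD applies.

{BookID, Branch, LoanDate, Shelf}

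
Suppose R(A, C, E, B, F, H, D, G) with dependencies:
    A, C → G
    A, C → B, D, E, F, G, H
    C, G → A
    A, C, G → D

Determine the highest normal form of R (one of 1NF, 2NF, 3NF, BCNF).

BCNF

Candidate keys: {A, C}, {C, G}. Prime attributes: {A, C, G}.
Each dependency's left side is a superkey — BCNF holds.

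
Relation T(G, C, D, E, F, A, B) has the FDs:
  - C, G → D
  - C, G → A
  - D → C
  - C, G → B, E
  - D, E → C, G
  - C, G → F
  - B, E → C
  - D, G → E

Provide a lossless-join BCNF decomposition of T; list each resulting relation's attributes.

Candidate keys of the original relation: {B, E, G}, {C, G}, {D, E}, {D, G}.
Within {A, B, C, D, E, F, G}: {D}⁺ ∩ {A, B, C, D, E, F, G} = {C, D}, not the whole set, so D → C violates BCNF; decompose into {C, D} and {A, B, D, E, F, G}.
{C, D} has no BCNF violation.
{A, B, D, E, F, G} has no BCNF violation.

{A, B, D, E, F, G}; {C, D}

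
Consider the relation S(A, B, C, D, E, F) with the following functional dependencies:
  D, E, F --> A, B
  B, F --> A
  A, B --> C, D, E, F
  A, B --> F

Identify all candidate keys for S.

{A, B}, {B, F}, {D, E, F}

{A, B}⁺ = {A, B, C, D, E, F}, which is every attribute, so {A, B} is a candidate key.
{B, F}⁺ = {A, B, C, D, E, F}, which is every attribute, so {B, F} is a candidate key.
{D, E, F}⁺ = {A, B, C, D, E, F}, which is every attribute, so {D, E, F} is a candidate key.
These are minimal and exhaustive — every other superkey contains one of them.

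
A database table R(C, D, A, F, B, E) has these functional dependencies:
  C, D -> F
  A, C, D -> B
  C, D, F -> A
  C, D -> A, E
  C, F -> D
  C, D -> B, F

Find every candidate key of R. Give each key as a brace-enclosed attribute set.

{C, D}, {C, F}

No FD produces {C}, so it must be in every candidate key.
{C, D}⁺ = {A, B, C, D, E, F} — all of the relation — so {C, D} is a candidate key.
{C, F}⁺ = {A, B, C, D, E, F} — all of the relation — so {C, F} is a candidate key.
These are minimal and exhaustive — every other superkey contains one of them.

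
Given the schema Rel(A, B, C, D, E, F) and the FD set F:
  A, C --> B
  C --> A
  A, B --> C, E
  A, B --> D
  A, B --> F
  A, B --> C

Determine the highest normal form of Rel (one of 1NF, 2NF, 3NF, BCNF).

Candidate keys: {A, B}, {C}. Prime attributes: {A, B, C}.
Every FD has a superkey on the left, so the relation is in BCNF.

BCNF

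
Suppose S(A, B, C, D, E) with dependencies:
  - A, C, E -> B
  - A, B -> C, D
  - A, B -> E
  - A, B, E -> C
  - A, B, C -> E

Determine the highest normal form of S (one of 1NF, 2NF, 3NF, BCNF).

BCNF

Candidate keys: {A, B}, {A, C, E}. Prime attributes: {A, B, C, E}.
Each dependency's left side is a superkey — BCNF holds.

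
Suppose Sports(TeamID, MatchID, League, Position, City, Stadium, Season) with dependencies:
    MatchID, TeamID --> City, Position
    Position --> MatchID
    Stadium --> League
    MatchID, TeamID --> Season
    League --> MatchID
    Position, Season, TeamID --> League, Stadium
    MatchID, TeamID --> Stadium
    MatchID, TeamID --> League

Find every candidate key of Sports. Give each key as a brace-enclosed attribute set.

{TeamID} never appears on the right of any FD, so every key must include it.
{League, TeamID}⁺ = {City, League, MatchID, Position, Season, Stadium, TeamID}, which is every attribute, so {League, TeamID} is a candidate key.
{MatchID, TeamID}⁺ = {City, League, MatchID, Position, Season, Stadium, TeamID}, which is every attribute, so {MatchID, TeamID} is a candidate key.
{Position, TeamID}⁺ = {City, League, MatchID, Position, Season, Stadium, TeamID}, which is every attribute, so {Position, TeamID} is a candidate key.
{Stadium, TeamID}⁺ = {City, League, MatchID, Position, Season, Stadium, TeamID}, which is every attribute, so {Stadium, TeamID} is a candidate key.
These are minimal and exhaustive — every other superkey contains one of them.

{League, TeamID}, {MatchID, TeamID}, {Position, TeamID}, {Stadium, TeamID}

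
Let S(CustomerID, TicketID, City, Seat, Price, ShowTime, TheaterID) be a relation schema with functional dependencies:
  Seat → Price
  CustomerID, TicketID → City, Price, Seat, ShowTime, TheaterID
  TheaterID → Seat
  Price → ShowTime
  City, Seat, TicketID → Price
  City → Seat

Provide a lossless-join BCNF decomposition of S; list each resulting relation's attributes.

Candidate key of the original relation: {CustomerID, TicketID}.
Within {City, CustomerID, Price, Seat, ShowTime, TheaterID, TicketID}: {Seat}⁺ ∩ {City, CustomerID, Price, Seat, ShowTime, TheaterID, TicketID} = {Price, Seat, ShowTime}, not the whole set, so Seat → Price, ShowTime violates BCNF; decompose into {Price, Seat, ShowTime} and {City, CustomerID, Seat, TheaterID, TicketID}.
Within {Price, Seat, ShowTime}: {Price}⁺ ∩ {Price, Seat, ShowTime} = {Price, ShowTime}, not the whole set, so Price → ShowTime violates BCNF; decompose into {Price, ShowTime} and {Price, Seat}.
{Price, ShowTime}: every determinant is a superkey — BCNF.
{Price, Seat}: every determinant is a superkey — BCNF.
Within {City, CustomerID, Seat, TheaterID, TicketID}: {TheaterID}⁺ ∩ {City, CustomerID, Seat, TheaterID, TicketID} = {Seat, TheaterID}, not the whole set, so TheaterID → Seat violates BCNF; decompose into {Seat, TheaterID} and {City, CustomerID, TheaterID, TicketID}.
{Seat, TheaterID}: every determinant is a superkey — BCNF.
{City, CustomerID, TheaterID, TicketID}: every determinant is a superkey — BCNF.

{City, CustomerID, TheaterID, TicketID}; {Price, Seat}; {Price, ShowTime}; {Seat, TheaterID}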